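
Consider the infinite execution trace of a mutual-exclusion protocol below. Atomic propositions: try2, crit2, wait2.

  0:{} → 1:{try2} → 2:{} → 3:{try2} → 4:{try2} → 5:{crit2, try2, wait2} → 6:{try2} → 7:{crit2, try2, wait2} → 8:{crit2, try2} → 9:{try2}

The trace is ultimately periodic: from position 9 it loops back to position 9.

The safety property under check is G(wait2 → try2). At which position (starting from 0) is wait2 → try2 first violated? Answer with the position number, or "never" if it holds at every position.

wait2 → try2 holds at every position 0..9, and those are all the positions the trace ever visits, so the invariant G(wait2 → try2) is never violated.

never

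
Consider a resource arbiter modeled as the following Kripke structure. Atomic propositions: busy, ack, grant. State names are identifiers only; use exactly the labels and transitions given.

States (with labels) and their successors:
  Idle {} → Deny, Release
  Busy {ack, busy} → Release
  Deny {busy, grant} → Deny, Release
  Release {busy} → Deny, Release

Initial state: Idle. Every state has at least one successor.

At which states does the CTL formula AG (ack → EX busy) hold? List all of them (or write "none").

States satisfying ack → EX busy: {Idle, Busy, Deny, Release}.
States satisfying AG (ack → EX busy): {Idle, Busy, Deny, Release}.

{Idle, Busy, Deny, Release}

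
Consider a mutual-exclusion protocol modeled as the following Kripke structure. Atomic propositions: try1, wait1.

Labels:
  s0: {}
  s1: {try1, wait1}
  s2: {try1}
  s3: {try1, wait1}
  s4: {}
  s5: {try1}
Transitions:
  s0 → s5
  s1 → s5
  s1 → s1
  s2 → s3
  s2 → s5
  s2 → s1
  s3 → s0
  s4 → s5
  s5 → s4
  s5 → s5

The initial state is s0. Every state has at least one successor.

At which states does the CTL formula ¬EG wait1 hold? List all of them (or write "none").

States satisfying wait1: {s1, s3}.
States satisfying EG wait1: {s1}.
States satisfying ¬EG wait1: {s0, s2, s3, s4, s5}.

{s0, s2, s3, s4, s5}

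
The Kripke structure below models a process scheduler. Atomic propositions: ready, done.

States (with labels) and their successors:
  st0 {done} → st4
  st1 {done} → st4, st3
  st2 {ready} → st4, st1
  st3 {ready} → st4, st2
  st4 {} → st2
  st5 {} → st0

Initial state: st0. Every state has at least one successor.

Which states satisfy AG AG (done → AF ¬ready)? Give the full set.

States satisfying AG (done → AF ¬ready): {st0, st1, st2, st3, st4, st5}.
States satisfying AG AG (done → AF ¬ready): {st0, st1, st2, st3, st4, st5}.

{st0, st1, st2, st3, st4, st5}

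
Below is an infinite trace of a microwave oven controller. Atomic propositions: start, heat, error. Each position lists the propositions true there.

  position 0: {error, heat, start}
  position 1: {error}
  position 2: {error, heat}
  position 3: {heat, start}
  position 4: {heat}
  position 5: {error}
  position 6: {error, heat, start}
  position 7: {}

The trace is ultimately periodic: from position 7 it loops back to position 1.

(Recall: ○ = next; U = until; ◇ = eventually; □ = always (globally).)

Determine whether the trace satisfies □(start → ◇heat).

Yes

start → ◇heat holds at every position 0..7, and those are all positions ever visited, so □(start → ◇heat) holds.
Positions where start holds: 0, 3, 6.
Check ◇heat at each: 0→ok, 3→ok, 6→ok.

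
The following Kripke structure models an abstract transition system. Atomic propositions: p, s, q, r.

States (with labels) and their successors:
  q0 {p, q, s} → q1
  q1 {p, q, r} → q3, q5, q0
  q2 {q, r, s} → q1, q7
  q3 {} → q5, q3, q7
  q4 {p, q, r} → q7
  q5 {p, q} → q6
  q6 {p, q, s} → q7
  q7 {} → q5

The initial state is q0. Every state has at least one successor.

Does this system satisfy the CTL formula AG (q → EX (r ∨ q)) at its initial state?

Does not hold

States satisfying q → EX (r ∨ q): {q0, q1, q2, q3, q5, q7}.
States satisfying AG (q → EX (r ∨ q)): ∅.
q6 is reachable from q0 and violates q → EX (r ∨ q), so AG fails at q0.
q0 ∉ Sat(AG (q → EX (r ∨ q))).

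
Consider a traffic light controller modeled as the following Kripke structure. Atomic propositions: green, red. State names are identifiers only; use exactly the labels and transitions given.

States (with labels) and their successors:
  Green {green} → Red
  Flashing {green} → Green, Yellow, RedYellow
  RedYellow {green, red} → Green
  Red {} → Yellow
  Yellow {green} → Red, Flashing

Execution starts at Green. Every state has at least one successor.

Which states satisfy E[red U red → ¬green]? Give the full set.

{Green, Flashing, RedYellow, Red, Yellow}

States satisfying red: {RedYellow}.
States satisfying red → ¬green: {Green, Flashing, Red, Yellow}.
States satisfying E[red U red → ¬green]: {Green, Flashing, RedYellow, Red, Yellow}.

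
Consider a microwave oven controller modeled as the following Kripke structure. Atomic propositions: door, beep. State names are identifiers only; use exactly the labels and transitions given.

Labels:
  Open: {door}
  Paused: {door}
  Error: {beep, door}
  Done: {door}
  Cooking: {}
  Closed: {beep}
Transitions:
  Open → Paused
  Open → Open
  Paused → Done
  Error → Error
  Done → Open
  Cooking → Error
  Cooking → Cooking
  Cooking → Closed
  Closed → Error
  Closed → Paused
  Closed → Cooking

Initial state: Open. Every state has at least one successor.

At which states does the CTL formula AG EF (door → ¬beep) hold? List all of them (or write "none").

States satisfying EF (door → ¬beep): {Open, Paused, Done, Cooking, Closed}.
States satisfying AG EF (door → ¬beep): {Open, Paused, Done}.

{Open, Paused, Done}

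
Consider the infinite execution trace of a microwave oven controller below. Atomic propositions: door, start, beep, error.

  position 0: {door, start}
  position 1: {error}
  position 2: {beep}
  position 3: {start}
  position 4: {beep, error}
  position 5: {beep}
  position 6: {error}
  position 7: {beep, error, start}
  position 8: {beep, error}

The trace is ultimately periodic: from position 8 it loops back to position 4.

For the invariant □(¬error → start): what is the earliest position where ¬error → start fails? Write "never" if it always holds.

Check ¬error → start at each position in order: 0 ✓, 1 ✓.
At position 2 the labels are {beep}, so ¬error → start is false there. This is the first violation.

2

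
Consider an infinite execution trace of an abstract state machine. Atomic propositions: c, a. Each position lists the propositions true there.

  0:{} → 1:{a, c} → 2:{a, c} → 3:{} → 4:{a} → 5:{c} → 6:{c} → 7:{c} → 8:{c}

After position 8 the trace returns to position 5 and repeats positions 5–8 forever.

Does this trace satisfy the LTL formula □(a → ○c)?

Violated

a → ○c must hold at every position from 0 onward. It fails at position 2, so □(a → ○c) is false.
Positions where a holds: 1, 2, 4.
Check ○c at each: 1→ok, 2→fails, 4→ok.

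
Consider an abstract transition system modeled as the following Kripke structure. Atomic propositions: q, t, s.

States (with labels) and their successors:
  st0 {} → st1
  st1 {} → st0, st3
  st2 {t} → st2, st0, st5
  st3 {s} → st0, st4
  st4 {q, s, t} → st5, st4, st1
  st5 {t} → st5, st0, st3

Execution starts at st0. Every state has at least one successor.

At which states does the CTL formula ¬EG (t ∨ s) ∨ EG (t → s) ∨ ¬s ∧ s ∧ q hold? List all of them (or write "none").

States satisfying t ∨ s: {st2, st3, st4, st5}.
States satisfying EG (t ∨ s): {st2, st3, st4, st5}.
States satisfying ¬EG (t ∨ s): {st0, st1}.
States satisfying t → s: {st0, st1, st3, st4}.
States satisfying EG (t → s): {st0, st1, st3, st4}.
States satisfying ¬s: {st0, st1, st2, st5}.
States satisfying s ∧ q: {st4}.
States satisfying ¬s ∧ s ∧ q: ∅.
States satisfying EG (t → s) ∨ ¬s ∧ s ∧ q: {st0, st1, st3, st4}.
States satisfying ¬EG (t ∨ s) ∨ EG (t → s) ∨ ¬s ∧ s ∧ q: {st0, st1, st3, st4}.

{st0, st1, st3, st4}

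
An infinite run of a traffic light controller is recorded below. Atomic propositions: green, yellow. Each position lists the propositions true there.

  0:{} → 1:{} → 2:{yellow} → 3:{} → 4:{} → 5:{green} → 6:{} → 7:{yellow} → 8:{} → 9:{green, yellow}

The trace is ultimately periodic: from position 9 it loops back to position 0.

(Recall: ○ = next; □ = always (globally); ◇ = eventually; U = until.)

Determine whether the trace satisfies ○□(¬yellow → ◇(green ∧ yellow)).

The position after 0 is 1; □(¬yellow → ◇(green ∧ yellow)) is true there.

Satisfied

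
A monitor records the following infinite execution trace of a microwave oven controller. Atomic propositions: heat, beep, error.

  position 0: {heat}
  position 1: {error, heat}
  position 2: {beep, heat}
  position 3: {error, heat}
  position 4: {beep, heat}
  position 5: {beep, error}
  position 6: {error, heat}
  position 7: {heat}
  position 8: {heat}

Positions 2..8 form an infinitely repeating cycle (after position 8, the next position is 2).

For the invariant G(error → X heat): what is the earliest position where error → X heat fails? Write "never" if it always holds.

error → X heat holds at every position 0..8, and those are all the positions the trace ever visits, so the invariant G(error → X heat) is never violated.

never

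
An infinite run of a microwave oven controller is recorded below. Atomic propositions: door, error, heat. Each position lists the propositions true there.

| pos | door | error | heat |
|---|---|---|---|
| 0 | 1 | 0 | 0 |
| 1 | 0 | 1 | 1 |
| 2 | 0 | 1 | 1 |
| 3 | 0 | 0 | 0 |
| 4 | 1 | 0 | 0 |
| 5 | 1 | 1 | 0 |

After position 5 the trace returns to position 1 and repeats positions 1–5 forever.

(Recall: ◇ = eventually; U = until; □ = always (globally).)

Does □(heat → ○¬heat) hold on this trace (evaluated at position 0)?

Violated

heat → ○¬heat must hold at every position from 0 onward. It fails at position 1, so □(heat → ○¬heat) is false.
Positions where heat holds: 1, 2.
Check ○¬heat at each: 1→fails, 2→ok.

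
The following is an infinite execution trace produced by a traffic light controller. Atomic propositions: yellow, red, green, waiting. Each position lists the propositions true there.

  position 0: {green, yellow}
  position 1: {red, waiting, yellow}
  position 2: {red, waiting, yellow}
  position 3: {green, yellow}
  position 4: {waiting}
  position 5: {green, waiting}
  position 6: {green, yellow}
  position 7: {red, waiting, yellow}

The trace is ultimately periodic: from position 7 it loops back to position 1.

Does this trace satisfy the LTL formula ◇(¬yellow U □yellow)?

¬yellow U □yellow is false at every position 0..7, so it never becomes true and ◇(¬yellow U □yellow) fails.

No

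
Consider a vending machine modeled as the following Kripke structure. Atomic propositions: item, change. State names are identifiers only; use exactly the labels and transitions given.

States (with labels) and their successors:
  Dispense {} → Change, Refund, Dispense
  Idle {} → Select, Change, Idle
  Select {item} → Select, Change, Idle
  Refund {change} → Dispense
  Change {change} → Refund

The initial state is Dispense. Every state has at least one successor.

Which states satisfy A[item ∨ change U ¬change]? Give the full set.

{Dispense, Idle, Select, Refund, Change}

States satisfying item ∨ change: {Select, Refund, Change}.
States satisfying ¬change: {Dispense, Idle, Select}.
States satisfying A[item ∨ change U ¬change]: {Dispense, Idle, Select, Refund, Change}.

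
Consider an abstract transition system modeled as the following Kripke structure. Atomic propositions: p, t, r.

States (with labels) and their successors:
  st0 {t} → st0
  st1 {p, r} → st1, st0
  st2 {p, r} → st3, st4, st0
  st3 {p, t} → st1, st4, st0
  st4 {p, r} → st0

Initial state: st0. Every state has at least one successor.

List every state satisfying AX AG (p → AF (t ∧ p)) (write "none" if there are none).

States satisfying AG (p → AF (t ∧ p)): {st0}.
States satisfying AX AG (p → AF (t ∧ p)): {st0, st4}.

{st0, st4}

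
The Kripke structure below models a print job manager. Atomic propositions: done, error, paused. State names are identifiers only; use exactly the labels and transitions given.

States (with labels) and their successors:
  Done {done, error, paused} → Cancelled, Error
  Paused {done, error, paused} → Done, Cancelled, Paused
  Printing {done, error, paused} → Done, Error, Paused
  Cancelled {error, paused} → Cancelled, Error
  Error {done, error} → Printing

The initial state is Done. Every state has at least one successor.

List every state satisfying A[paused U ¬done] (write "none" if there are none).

{Cancelled}

States satisfying paused: {Done, Paused, Printing, Cancelled}.
States satisfying ¬done: {Cancelled}.
States satisfying A[paused U ¬done]: {Cancelled}.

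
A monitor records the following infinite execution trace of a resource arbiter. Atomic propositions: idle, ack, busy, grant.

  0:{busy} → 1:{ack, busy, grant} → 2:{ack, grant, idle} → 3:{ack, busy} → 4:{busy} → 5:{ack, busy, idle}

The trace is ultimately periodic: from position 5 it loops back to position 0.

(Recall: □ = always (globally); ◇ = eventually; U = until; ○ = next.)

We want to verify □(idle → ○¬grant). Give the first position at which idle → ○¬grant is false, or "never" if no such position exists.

never

idle → ○¬grant holds at every position 0..5, and those are all the positions the trace ever visits, so the invariant □(idle → ○¬grant) is never violated.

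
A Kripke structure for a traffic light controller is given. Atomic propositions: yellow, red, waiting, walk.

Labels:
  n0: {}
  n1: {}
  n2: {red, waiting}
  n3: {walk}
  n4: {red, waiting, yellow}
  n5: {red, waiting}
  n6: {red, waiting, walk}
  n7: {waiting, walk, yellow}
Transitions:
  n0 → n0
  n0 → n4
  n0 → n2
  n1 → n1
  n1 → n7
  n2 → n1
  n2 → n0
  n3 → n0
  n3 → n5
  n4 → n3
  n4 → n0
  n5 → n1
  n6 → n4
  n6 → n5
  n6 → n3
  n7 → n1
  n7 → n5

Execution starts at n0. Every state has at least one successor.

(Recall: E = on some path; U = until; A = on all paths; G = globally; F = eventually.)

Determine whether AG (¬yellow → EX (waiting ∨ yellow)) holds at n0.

States satisfying ¬yellow → EX (waiting ∨ yellow): {n0, n1, n3, n4, n6, n7}.
States satisfying AG (¬yellow → EX (waiting ∨ yellow)): ∅.
n2 is reachable from n0 and violates ¬yellow → EX (waiting ∨ yellow), so AG fails at n0.
n0 ∉ Sat(AG (¬yellow → EX (waiting ∨ yellow))).

Does not hold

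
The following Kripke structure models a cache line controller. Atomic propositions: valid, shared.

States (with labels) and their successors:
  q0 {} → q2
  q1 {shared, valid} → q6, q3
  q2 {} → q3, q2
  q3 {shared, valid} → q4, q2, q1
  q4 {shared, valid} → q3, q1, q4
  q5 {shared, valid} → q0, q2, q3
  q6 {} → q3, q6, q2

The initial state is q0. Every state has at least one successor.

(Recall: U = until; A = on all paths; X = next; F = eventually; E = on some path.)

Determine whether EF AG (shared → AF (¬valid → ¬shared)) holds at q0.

States satisfying AG (shared → AF (¬valid → ¬shared)): {q0, q1, q2, q3, q4, q5, q6}.
States satisfying EF AG (shared → AF (¬valid → ¬shared)): {q0, q1, q2, q3, q4, q5, q6}.
Some path from q0 reaches a state where AG (shared → AF (¬valid → ¬shared)) holds.
q0 ∈ Sat(EF AG (shared → AF (¬valid → ¬shared))).

Yes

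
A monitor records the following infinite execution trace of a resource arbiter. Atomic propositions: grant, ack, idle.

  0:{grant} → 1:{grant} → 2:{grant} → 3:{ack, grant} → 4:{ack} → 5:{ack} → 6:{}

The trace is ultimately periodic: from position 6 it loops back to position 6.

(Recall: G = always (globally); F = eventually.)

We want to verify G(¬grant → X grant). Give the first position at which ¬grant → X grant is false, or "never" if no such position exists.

Check ¬grant → X grant at each position in order: 0 ✓, 1 ✓, 2 ✓, 3 ✓.
At position 4 the labels are {ack} and the next position 5 has {ack}, so ¬grant → X grant is false there. This is the first violation.

4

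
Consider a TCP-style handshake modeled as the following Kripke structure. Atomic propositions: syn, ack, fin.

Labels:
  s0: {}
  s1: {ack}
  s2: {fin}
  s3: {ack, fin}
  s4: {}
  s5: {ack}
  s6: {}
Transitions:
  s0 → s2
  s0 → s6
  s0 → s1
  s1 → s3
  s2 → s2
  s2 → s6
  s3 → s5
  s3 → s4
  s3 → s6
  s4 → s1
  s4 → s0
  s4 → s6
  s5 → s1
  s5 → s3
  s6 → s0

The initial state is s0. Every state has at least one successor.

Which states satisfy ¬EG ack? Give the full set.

{s0, s2, s4, s6}

States satisfying ack: {s1, s3, s5}.
States satisfying EG ack: {s1, s3, s5}.
States satisfying ¬EG ack: {s0, s2, s4, s6}.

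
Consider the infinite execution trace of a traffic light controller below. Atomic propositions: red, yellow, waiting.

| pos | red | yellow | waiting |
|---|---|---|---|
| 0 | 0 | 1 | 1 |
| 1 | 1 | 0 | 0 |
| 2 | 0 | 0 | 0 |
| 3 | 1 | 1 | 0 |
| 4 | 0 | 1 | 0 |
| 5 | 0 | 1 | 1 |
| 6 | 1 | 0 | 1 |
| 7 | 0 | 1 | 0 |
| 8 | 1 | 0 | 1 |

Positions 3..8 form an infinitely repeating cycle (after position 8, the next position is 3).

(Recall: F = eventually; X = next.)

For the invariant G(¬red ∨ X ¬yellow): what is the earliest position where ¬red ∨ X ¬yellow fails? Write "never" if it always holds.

3

Check ¬red ∨ X ¬yellow at each position in order: 0 ✓, 1 ✓, 2 ✓.
At position 3 the labels are {red, yellow} and the next position 4 has {yellow}, so ¬red ∨ X ¬yellow is false there. This is the first violation.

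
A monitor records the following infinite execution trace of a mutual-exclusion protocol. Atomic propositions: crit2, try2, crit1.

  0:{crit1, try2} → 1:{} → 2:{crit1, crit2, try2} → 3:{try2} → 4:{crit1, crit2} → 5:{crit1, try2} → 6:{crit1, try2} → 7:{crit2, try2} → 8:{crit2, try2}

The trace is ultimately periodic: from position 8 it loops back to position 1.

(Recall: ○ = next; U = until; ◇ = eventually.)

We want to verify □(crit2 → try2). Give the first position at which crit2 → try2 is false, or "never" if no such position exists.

4

Check crit2 → try2 at each position in order: 0 ✓, 1 ✓, 2 ✓, 3 ✓.
At position 4 the labels are {crit1, crit2}, so crit2 → try2 is false there. This is the first violation.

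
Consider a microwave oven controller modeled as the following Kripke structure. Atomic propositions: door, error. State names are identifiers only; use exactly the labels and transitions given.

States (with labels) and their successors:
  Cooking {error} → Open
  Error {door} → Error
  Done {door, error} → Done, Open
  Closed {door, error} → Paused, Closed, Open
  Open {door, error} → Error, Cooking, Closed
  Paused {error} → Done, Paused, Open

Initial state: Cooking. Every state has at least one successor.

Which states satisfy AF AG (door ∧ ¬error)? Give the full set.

{Error}

States satisfying AG (door ∧ ¬error): {Error}.
States satisfying AF AG (door ∧ ¬error): {Error}.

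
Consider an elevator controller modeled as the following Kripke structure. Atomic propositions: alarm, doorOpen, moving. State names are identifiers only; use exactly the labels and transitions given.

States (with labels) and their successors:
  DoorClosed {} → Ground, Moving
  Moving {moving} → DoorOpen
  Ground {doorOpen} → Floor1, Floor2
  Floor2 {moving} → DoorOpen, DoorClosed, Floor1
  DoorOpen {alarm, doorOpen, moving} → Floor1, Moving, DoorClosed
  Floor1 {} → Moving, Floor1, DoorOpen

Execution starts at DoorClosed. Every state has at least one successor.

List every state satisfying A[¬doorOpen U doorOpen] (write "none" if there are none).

States satisfying ¬doorOpen: {DoorClosed, Moving, Floor2, Floor1}.
States satisfying doorOpen: {Ground, DoorOpen}.
States satisfying A[¬doorOpen U doorOpen]: {DoorClosed, Moving, Ground, DoorOpen}.

{DoorClosed, Moving, Ground, DoorOpen}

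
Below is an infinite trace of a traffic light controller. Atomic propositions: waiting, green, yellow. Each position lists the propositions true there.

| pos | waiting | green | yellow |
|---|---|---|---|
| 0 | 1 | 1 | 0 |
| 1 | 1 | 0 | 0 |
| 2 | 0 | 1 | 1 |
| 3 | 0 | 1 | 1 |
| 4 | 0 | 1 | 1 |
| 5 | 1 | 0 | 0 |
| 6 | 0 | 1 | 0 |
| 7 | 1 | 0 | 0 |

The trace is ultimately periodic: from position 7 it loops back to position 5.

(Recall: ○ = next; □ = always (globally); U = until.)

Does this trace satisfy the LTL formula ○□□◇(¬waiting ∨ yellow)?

The position after 0 is 1; □□◇(¬waiting ∨ yellow) is true there.

Satisfied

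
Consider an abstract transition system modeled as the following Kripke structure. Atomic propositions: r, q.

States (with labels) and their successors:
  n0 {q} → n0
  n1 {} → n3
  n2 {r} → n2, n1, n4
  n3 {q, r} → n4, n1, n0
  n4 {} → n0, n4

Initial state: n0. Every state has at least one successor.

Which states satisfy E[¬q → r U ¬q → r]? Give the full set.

States satisfying ¬q → r: {n0, n2, n3}.
States satisfying E[¬q → r U ¬q → r]: {n0, n2, n3}.

{n0, n2, n3}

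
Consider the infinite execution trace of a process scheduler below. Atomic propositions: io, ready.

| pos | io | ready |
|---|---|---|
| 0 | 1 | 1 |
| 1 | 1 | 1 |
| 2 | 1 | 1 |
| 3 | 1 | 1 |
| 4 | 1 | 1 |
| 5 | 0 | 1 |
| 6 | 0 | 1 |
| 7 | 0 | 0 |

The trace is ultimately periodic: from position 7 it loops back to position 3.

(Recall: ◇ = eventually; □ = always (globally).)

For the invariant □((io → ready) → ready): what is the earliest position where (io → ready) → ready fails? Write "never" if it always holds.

7

Check (io → ready) → ready at each position in order: 0 ✓, 1 ✓, 2 ✓, 3 ✓, 4 ✓, 5 ✓, 6 ✓.
At position 7 the labels are {}, so (io → ready) → ready is false there. This is the first violation.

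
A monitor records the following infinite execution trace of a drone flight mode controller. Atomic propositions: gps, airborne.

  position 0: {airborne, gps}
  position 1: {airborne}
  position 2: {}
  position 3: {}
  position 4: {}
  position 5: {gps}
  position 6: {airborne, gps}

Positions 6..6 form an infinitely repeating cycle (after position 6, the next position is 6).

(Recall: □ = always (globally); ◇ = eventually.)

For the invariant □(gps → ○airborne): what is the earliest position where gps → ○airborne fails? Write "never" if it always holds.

never

gps → ○airborne holds at every position 0..6, and those are all the positions the trace ever visits, so the invariant □(gps → ○airborne) is never violated.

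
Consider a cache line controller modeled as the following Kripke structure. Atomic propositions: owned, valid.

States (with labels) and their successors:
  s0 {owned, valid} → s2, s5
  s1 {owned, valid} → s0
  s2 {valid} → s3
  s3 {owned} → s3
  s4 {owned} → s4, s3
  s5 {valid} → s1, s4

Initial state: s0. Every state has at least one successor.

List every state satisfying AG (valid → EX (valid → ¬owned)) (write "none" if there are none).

{s2, s3, s4}

States satisfying valid → EX (valid → ¬owned): {s0, s2, s3, s4, s5}.
States satisfying AG (valid → EX (valid → ¬owned)): {s2, s3, s4}.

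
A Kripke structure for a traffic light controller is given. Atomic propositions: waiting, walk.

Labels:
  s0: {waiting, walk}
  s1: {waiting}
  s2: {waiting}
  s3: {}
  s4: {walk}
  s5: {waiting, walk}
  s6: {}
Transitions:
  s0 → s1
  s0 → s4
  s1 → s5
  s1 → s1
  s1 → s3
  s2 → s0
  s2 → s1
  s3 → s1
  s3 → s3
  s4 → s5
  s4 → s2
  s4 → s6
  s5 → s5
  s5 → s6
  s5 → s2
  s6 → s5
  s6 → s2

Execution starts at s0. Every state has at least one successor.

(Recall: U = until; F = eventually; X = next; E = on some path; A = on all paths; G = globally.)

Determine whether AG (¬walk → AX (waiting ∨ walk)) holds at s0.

Violated

States satisfying ¬walk → AX (waiting ∨ walk): {s0, s2, s4, s5, s6}.
States satisfying AG (¬walk → AX (waiting ∨ walk)): ∅.
s1 is reachable from s0 and violates ¬walk → AX (waiting ∨ walk), so AG fails at s0.
s0 ∉ Sat(AG (¬walk → AX (waiting ∨ walk))).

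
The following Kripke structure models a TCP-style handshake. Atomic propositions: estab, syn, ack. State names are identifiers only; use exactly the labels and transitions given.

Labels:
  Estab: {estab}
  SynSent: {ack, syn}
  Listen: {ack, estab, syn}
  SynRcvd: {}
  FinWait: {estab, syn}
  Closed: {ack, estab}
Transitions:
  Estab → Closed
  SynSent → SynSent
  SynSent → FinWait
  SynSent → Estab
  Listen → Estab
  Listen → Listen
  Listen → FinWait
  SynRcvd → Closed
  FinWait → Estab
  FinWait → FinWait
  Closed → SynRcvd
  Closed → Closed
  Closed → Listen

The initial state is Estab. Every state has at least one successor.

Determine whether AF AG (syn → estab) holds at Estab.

States satisfying AG (syn → estab): {Estab, Listen, SynRcvd, FinWait, Closed}.
States satisfying AF AG (syn → estab): {Estab, Listen, SynRcvd, FinWait, Closed}.
Estab ∈ Sat(AF AG (syn → estab)).

Yes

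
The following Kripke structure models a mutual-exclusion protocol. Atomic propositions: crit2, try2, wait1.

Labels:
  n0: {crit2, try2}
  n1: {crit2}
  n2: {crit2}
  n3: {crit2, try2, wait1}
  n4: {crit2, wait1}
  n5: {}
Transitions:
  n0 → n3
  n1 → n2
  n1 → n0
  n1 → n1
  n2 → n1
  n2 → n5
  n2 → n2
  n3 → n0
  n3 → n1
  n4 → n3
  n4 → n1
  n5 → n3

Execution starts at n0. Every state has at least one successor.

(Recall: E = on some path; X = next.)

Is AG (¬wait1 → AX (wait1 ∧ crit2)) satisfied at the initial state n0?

States satisfying ¬wait1 → AX (wait1 ∧ crit2): {n0, n3, n4, n5}.
States satisfying AG (¬wait1 → AX (wait1 ∧ crit2)): ∅.
n1 is reachable from n0 and violates ¬wait1 → AX (wait1 ∧ crit2), so AG fails at n0.
n0 ∉ Sat(AG (¬wait1 → AX (wait1 ∧ crit2))).

No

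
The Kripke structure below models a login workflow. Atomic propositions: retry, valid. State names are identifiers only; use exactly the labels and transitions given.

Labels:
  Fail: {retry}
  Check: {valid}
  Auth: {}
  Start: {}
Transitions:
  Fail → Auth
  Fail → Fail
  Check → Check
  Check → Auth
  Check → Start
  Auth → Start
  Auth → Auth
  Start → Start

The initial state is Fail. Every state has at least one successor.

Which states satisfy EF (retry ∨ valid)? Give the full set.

{Fail, Check}

States satisfying retry ∨ valid: {Fail, Check}.
States satisfying EF (retry ∨ valid): {Fail, Check}.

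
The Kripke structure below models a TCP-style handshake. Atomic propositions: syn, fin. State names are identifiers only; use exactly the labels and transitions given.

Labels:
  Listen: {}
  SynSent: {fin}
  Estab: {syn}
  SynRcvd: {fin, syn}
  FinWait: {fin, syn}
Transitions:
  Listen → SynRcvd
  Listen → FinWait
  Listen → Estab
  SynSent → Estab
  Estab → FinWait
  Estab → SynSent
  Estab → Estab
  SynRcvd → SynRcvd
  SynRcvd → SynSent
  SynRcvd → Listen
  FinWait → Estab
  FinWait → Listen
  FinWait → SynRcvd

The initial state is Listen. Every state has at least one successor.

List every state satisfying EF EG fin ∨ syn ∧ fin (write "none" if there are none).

{Listen, SynSent, Estab, SynRcvd, FinWait}

States satisfying EG fin: {SynRcvd, FinWait}.
States satisfying EF EG fin: {Listen, SynSent, Estab, SynRcvd, FinWait}.
States satisfying syn ∧ fin: {SynRcvd, FinWait}.
States satisfying EF EG fin ∨ syn ∧ fin: {Listen, SynSent, Estab, SynRcvd, FinWait}.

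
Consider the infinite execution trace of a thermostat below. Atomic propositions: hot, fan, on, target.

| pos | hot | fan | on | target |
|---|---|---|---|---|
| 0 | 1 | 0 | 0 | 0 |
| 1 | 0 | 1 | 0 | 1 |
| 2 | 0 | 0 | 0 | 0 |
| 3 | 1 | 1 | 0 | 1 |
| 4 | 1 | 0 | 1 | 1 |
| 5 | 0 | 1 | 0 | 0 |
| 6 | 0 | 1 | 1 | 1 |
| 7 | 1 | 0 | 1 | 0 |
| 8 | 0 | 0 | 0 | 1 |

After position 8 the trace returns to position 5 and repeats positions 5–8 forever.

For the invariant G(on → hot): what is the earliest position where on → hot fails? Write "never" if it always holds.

6

Check on → hot at each position in order: 0 ✓, 1 ✓, 2 ✓, 3 ✓, 4 ✓, 5 ✓.
At position 6 the labels are {fan, on, target}, so on → hot is false there. This is the first violation.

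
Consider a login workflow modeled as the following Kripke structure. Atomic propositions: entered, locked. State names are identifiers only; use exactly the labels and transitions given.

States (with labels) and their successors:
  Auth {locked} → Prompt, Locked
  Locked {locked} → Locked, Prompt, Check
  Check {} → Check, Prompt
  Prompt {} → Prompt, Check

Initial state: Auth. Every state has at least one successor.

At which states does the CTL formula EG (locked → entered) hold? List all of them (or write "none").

{Check, Prompt}

States satisfying locked → entered: {Check, Prompt}.
States satisfying EG (locked → entered): {Check, Prompt}.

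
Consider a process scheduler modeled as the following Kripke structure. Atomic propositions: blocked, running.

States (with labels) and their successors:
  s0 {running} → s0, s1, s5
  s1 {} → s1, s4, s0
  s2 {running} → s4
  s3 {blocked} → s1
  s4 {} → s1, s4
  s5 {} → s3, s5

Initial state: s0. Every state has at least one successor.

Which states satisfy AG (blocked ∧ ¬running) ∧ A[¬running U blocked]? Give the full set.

States satisfying blocked ∧ ¬running: {s3}.
States satisfying AG (blocked ∧ ¬running): ∅.
States satisfying ¬running: {s1, s3, s4, s5}.
States satisfying blocked: {s3}.
States satisfying A[¬running U blocked]: {s3}.
States satisfying AG (blocked ∧ ¬running) ∧ A[¬running U blocked]: ∅.

none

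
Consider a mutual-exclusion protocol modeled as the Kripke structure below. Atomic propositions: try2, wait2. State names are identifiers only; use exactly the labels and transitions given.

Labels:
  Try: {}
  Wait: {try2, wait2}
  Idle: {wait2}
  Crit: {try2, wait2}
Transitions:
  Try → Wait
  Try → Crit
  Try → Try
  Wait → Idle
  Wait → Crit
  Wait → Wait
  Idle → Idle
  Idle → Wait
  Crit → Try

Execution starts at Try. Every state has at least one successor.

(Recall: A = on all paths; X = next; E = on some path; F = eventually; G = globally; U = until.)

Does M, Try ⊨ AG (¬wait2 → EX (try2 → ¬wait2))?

States satisfying ¬wait2 → EX (try2 → ¬wait2): {Try, Wait, Idle, Crit}.
States satisfying AG (¬wait2 → EX (try2 → ¬wait2)): {Try, Wait, Idle, Crit}.
Every state reachable from Try satisfies ¬wait2 → EX (try2 → ¬wait2).
Try ∈ Sat(AG (¬wait2 → EX (try2 → ¬wait2))).

Holds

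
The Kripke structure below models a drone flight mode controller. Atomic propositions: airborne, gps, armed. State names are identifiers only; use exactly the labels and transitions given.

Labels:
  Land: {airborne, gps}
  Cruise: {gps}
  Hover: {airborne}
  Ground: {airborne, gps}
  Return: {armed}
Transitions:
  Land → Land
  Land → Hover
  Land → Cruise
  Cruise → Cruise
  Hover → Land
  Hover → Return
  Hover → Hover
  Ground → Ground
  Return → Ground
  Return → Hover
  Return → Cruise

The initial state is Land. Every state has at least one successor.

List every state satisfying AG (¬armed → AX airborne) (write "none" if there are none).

States satisfying ¬armed → AX airborne: {Ground, Return}.
States satisfying AG (¬armed → AX airborne): {Ground}.

{Ground}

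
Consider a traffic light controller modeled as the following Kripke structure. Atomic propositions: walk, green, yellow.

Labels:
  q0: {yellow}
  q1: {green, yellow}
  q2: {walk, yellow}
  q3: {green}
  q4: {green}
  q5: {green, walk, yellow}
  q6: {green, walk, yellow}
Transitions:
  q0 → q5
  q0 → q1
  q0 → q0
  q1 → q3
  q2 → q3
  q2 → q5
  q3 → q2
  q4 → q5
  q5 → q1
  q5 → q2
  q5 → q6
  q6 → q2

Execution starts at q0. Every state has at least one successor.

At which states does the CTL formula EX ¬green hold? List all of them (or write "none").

States satisfying ¬green: {q0, q2}.
States satisfying EX ¬green: {q0, q3, q5, q6}.

{q0, q3, q5, q6}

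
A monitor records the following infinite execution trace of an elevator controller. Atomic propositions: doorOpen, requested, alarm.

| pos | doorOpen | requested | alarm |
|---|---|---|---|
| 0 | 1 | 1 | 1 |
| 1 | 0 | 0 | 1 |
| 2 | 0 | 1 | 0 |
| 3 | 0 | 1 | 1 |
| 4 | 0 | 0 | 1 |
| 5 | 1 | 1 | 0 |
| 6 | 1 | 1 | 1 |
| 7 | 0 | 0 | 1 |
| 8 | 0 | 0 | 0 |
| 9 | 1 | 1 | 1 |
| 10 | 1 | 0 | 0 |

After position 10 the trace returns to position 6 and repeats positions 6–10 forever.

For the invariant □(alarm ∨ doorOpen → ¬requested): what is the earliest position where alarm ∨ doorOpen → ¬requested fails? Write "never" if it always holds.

At position 0 the labels are {alarm, doorOpen, requested}, so alarm ∨ doorOpen → ¬requested is false there. This is the first violation.

0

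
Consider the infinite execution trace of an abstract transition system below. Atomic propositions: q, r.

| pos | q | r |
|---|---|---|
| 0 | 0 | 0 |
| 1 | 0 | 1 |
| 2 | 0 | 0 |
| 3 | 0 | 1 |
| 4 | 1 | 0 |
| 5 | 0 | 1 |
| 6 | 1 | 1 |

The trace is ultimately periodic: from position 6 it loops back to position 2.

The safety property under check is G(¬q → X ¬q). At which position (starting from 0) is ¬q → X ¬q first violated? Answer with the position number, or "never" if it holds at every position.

Check ¬q → X ¬q at each position in order: 0 ✓, 1 ✓, 2 ✓.
At position 3 the labels are {r} and the next position 4 has {q}, so ¬q → X ¬q is false there. This is the first violation.

3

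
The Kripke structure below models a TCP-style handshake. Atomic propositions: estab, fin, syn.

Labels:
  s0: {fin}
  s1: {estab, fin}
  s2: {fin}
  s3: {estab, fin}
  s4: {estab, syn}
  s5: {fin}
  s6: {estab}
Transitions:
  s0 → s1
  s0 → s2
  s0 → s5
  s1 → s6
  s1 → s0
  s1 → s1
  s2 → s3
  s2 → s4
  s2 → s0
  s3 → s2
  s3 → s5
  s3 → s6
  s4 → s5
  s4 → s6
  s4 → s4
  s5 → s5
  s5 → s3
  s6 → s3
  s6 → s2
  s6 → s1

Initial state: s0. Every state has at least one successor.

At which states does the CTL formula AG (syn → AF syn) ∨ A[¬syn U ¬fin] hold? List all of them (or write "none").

States satisfying syn → AF syn: {s0, s1, s2, s3, s4, s5, s6}.
States satisfying AG (syn → AF syn): {s0, s1, s2, s3, s4, s5, s6}.
States satisfying ¬syn: {s0, s1, s2, s3, s5, s6}.
States satisfying ¬fin: {s4, s6}.
States satisfying A[¬syn U ¬fin]: {s4, s6}.
States satisfying AG (syn → AF syn) ∨ A[¬syn U ¬fin]: {s0, s1, s2, s3, s4, s5, s6}.

{s0, s1, s2, s3, s4, s5, s6}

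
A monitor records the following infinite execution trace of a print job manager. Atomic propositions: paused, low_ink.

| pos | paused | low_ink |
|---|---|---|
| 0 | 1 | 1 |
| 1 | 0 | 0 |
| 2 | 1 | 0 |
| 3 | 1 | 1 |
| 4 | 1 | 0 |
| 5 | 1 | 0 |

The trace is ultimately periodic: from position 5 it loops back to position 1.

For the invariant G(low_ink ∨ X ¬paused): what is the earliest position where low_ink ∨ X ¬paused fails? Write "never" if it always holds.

Check low_ink ∨ X ¬paused at each position in order: 0 ✓.
At position 1 the labels are {} and the next position 2 has {paused}, so low_ink ∨ X ¬paused is false there. This is the first violation.

1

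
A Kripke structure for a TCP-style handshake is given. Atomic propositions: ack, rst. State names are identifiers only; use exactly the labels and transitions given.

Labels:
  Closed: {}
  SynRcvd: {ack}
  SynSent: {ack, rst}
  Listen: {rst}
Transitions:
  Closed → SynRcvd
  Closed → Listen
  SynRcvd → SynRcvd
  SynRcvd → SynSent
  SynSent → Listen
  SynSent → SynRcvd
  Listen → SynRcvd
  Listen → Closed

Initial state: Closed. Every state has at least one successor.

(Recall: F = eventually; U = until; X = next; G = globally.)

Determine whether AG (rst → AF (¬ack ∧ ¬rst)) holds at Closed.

States satisfying rst → AF (¬ack ∧ ¬rst): {Closed, SynRcvd}.
States satisfying AG (rst → AF (¬ack ∧ ¬rst)): ∅.
Listen is reachable from Closed and violates rst → AF (¬ack ∧ ¬rst), so AG fails at Closed.
Closed ∉ Sat(AG (rst → AF (¬ack ∧ ¬rst))).

Violated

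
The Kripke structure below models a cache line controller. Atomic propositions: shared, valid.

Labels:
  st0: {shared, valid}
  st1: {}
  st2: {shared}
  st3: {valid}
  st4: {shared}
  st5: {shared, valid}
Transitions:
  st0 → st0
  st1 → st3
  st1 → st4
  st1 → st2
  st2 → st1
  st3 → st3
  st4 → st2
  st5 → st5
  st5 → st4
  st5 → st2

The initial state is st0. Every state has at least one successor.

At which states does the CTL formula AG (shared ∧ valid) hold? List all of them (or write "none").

{st0}

States satisfying shared ∧ valid: {st0, st5}.
States satisfying AG (shared ∧ valid): {st0}.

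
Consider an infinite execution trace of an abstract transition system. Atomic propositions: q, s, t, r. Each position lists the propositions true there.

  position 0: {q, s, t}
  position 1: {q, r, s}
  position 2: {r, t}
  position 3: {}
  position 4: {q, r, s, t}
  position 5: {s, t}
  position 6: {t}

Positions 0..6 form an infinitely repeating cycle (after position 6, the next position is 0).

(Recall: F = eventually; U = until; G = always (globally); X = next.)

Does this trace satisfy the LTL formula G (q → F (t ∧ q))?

Satisfied

q → F (t ∧ q) holds at every position 0..6, and those are all positions ever visited, so G (q → F (t ∧ q)) holds.
Positions where q holds: 0, 1, 4.
Check F (t ∧ q) at each: 0→ok, 1→ok, 4→ok.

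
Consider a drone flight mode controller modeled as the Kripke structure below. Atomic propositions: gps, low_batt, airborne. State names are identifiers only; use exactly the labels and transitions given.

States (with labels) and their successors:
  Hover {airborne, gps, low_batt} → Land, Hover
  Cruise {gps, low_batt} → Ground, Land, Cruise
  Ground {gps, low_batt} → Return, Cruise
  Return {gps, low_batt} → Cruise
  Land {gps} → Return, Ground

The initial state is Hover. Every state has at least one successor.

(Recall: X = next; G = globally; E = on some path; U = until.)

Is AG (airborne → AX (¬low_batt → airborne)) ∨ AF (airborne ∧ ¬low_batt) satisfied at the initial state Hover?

States satisfying airborne → AX (¬low_batt → airborne): {Cruise, Ground, Return, Land}.
States satisfying AG (airborne → AX (¬low_batt → airborne)): {Cruise, Ground, Return, Land}.
States satisfying airborne ∧ ¬low_batt: ∅.
States satisfying AF (airborne ∧ ¬low_batt): ∅.
States satisfying AG (airborne → AX (¬low_batt → airborne)) ∨ AF (airborne ∧ ¬low_batt): {Cruise, Ground, Return, Land}.
Hover ∉ Sat(AG (airborne → AX (¬low_batt → airborne)) ∨ AF (airborne ∧ ¬low_batt)).

No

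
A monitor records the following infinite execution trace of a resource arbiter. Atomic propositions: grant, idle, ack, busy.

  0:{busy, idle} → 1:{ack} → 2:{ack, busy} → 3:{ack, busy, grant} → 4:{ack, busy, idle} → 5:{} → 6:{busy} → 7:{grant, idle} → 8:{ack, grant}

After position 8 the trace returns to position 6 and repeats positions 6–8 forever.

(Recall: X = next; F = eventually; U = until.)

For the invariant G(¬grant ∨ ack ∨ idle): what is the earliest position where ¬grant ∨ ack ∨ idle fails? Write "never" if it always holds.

¬grant ∨ ack ∨ idle holds at every position 0..8, and those are all the positions the trace ever visits, so the invariant G(¬grant ∨ ack ∨ idle) is never violated.

never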